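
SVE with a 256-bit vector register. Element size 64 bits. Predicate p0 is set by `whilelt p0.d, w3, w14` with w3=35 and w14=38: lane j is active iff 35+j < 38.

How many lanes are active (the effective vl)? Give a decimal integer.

register lanes = 256/64 = 4
p0[j] = (35+j < 38); true for j=0..2 → 3 lanes set

vl = 3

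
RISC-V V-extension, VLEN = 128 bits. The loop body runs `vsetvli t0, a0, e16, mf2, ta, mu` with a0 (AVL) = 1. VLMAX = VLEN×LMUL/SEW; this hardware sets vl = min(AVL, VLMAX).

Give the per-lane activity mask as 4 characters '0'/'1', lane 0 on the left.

VLMAX = VLEN×LMUL/SEW = 128×1/2/16 = 4
AVL=1 ≤ VLMAX=4, so vl = 1
bits (lane 0 leftmost): 1000

predicate = 1000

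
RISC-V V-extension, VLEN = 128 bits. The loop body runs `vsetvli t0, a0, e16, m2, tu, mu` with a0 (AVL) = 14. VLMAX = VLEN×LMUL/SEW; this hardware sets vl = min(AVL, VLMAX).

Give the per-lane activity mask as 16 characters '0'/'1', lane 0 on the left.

predicate = 1111111111111100

lanes per group: 128·2/16 = 16
vl ← min(14, 16) = 14
bits (lane 0 leftmost): 1111111111111100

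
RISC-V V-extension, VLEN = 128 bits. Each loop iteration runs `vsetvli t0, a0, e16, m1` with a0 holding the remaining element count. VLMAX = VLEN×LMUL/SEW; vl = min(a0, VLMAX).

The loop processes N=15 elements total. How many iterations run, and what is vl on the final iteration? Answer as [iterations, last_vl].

[iterations, last_vl] = [2, 7]

VLMAX = (128 × 1) / 16 = 8 lanes
15 elements at 8/iter → 2 passes, remainder 7 on the last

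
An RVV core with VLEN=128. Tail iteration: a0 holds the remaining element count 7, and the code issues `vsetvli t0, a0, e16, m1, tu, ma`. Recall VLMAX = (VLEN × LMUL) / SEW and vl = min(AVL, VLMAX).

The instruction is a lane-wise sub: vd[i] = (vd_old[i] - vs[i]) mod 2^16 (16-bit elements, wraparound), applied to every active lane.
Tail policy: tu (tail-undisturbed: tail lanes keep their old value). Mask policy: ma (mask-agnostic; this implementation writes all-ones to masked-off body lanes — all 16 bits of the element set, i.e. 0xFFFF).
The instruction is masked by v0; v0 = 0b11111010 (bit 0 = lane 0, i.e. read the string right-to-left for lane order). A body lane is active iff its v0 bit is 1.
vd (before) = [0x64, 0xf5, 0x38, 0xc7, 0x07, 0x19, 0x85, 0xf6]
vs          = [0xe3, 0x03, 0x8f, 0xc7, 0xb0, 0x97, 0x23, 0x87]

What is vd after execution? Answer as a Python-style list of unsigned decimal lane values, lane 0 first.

vd = [65535, 242, 65535, 0, 65367, 65410, 98, 246]

VLMAX = VLEN×LMUL/SEW = 128×1/16 = 8
vl = min(AVL, VLMAX) = min(7, 8) = 7
  i=0: mask-off/ones → 65535
  i=1: sub(0xf5,0x03) → 242
  i=2: mask-off/ones → 65535
  i=3: sub(0xc7,0xc7) → 0
  i=4: sub(0x07,0xb0) → 65367
  i=5: sub(0x19,0x97) → 65410
  i=6: sub(0x85,0x23) → 98
  i=7: tail/keep → 246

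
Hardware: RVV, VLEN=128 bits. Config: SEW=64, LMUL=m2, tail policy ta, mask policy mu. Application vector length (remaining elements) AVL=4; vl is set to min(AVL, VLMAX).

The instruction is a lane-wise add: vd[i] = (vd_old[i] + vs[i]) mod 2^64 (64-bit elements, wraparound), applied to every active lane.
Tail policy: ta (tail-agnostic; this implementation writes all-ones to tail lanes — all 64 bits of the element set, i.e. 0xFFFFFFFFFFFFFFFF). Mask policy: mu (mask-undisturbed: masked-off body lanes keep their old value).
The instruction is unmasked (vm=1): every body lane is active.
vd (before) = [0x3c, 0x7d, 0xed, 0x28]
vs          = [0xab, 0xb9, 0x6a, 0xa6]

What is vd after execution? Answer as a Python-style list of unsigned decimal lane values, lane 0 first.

VLMAX = VLEN×LMUL/SEW = 128×2/64 = 4
vl ← min(4, 4) = 4
vd[0] add(0x3c,0xab) -> 0xe7
vd[1] add(0x7d,0xb9) -> 0x136
vd[2] add(0xed,0x6a) -> 0x157
vd[3] add(0x28,0xa6) -> 0xce

vd = [231, 310, 343, 206]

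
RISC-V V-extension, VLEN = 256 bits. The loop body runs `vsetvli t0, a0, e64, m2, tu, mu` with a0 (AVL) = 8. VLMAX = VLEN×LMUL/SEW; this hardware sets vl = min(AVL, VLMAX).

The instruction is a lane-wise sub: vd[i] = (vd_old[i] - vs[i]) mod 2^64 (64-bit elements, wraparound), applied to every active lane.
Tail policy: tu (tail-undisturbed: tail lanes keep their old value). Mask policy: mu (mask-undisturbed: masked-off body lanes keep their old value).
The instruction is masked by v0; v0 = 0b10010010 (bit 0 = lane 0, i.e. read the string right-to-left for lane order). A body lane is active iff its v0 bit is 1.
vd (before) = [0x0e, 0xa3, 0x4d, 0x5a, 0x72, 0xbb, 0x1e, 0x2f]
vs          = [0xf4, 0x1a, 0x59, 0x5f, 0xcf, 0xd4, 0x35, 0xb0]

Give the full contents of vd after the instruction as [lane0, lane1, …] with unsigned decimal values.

vd = [14, 137, 77, 90, 18446744073709551523, 187, 30, 18446744073709551487]

VLMAX = VLEN×LMUL/SEW = 256×2/64 = 8
vl = min(AVL, VLMAX) = min(8, 8) = 8
lane  0: mask-off/keep ⇒ 0x0e
lane  1: sub(0xa3,0x1a) ⇒ 0x89
lane  2: mask-off/keep ⇒ 0x4d
lane  3: mask-off/keep ⇒ 0x5a
lane  4: sub(0x72,0xcf) ⇒ 0xffffffffffffffa3
lane  5: mask-off/keep ⇒ 0xbb
lane  6: mask-off/keep ⇒ 0x1e
lane  7: sub(0x2f,0xb0) ⇒ 0xffffffffffffff7f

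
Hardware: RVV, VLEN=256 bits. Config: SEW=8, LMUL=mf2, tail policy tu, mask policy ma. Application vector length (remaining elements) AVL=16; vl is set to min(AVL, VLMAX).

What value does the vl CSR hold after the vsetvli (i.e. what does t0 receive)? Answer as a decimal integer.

vl = 16

lanes per group: 256·1/2/8 = 16
vl ← min(16, 16) = 16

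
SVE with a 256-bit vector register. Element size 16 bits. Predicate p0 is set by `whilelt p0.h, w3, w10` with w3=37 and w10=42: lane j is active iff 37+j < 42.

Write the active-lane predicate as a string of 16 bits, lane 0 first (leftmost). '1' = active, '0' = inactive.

predicate = 1111100000000000

256-bit reg / 16-bit elem → 16 lanes
whilelt: lane j active iff 37+j < 42 → j < 5 → 5 active
bits (lane 0 leftmost): 1111100000000000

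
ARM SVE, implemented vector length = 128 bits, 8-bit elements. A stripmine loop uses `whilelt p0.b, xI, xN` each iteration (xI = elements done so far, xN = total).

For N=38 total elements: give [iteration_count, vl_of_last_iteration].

[iterations, last_vl] = [3, 6]

128-bit reg / 8-bit elem → 16 lanes
iterations = ceil(38/16) = 3; final-pass vl = 6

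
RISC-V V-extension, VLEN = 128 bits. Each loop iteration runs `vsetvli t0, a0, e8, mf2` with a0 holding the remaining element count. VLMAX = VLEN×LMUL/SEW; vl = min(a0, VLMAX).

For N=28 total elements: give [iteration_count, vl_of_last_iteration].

lanes per group: 128·1/2/8 = 8
iterations = ceil(28/8) = 4; final-pass vl = 4

[iterations, last_vl] = [4, 4]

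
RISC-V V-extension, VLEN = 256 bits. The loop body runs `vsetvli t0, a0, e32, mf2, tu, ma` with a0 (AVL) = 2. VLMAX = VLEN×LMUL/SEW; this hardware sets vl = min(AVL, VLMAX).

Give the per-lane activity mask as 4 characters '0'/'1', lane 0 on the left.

VLMAX = VLEN×LMUL/SEW = 256×1/2/32 = 4
vl ← min(2, 4) = 2
bits (lane 0 leftmost): 1100

predicate = 1100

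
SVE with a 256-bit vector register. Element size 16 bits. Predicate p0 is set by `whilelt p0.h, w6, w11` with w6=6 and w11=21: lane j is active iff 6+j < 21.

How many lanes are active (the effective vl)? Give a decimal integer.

vl = 15

256-bit reg / 16-bit elem → 16 lanes
p0[j] = (6+j < 21); true for j=0..14 → 15 lanes set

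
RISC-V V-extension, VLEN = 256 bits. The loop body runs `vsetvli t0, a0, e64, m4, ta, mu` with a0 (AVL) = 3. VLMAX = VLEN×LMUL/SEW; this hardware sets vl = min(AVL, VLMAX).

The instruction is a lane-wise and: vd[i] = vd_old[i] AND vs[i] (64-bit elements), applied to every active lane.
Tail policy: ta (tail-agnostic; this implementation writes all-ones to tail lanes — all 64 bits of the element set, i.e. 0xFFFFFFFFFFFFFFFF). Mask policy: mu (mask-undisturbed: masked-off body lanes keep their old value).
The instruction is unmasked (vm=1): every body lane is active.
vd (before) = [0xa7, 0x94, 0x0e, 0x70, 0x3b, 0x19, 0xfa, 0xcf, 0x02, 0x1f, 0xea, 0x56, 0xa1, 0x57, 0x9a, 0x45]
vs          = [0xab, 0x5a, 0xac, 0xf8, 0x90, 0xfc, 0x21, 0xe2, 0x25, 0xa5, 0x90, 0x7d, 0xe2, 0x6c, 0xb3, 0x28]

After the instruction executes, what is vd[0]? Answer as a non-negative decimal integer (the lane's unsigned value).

vd[0] = 163

VLMAX = (256 × 4) / 64 = 16 lanes
AVL=3 ≤ VLMAX=16, so vl = 3
[0] and(0xa7,0xab) = 0xa3
[1] and(0x94,0x5a) = 0x10
[2] and(0x0e,0xac) = 0x0c
[3] tail/ones = 0xffffffffffffffff
[4] tail/ones = 0xffffffffffffffff
[5] tail/ones = 0xffffffffffffffff
[6] tail/ones = 0xffffffffffffffff
[7] tail/ones = 0xffffffffffffffff
[8] tail/ones = 0xffffffffffffffff
[9] tail/ones = 0xffffffffffffffff
[10] tail/ones = 0xffffffffffffffff
[11] tail/ones = 0xffffffffffffffff
[12] tail/ones = 0xffffffffffffffff
[13] tail/ones = 0xffffffffffffffff
[14] tail/ones = 0xffffffffffffffff
[15] tail/ones = 0xffffffffffffffff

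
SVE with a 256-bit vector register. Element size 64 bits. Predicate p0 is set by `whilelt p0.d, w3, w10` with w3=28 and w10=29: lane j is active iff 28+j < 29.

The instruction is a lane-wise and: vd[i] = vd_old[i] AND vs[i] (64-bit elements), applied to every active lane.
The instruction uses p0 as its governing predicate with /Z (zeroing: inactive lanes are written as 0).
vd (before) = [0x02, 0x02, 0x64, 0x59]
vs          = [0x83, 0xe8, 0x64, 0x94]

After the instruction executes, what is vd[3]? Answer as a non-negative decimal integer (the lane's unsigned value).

256-bit reg / 64-bit elem → 4 lanes
p0[j] = (28+j < 29); true for j=0..0 → 1 lanes set
[0] and(0x02,0x83) = 0x02
[1] tail/zero = 0x00
[2] tail/zero = 0x00
[3] tail/zero = 0x00

vd[3] = 0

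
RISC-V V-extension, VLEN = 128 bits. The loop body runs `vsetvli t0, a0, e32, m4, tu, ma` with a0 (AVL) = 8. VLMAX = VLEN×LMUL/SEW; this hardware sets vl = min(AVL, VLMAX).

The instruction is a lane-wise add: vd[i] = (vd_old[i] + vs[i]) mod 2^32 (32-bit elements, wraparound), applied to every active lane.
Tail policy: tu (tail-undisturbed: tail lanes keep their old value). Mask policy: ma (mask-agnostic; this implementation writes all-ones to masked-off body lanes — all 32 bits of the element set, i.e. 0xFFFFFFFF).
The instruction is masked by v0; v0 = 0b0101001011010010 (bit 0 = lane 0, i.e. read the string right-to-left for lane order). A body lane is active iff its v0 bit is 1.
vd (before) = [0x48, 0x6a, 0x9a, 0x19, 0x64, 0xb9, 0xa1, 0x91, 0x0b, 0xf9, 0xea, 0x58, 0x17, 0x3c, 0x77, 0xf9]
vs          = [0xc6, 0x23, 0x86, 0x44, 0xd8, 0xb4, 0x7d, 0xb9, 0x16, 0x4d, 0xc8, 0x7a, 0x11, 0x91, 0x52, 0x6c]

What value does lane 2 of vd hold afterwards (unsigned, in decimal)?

VLMAX = (128 × 4) / 32 = 16 lanes
vl = min(AVL, VLMAX) = min(8, 16) = 8
  i=0: mask-off/ones → 4294967295
  i=1: add(0x6a,0x23) → 141
  i=2: mask-off/ones → 4294967295
  i=3: mask-off/ones → 4294967295
  i=4: add(0x64,0xd8) → 316
  i=5: mask-off/ones → 4294967295
  i=6: add(0xa1,0x7d) → 286
  i=7: add(0x91,0xb9) → 330
  i=8: tail/keep → 11
  i=9: tail/keep → 249
  i=10: tail/keep → 234
  i=11: tail/keep → 88
  i=12: tail/keep → 23
  i=13: tail/keep → 60
  i=14: tail/keep → 119
  i=15: tail/keep → 249

vd[2] = 4294967295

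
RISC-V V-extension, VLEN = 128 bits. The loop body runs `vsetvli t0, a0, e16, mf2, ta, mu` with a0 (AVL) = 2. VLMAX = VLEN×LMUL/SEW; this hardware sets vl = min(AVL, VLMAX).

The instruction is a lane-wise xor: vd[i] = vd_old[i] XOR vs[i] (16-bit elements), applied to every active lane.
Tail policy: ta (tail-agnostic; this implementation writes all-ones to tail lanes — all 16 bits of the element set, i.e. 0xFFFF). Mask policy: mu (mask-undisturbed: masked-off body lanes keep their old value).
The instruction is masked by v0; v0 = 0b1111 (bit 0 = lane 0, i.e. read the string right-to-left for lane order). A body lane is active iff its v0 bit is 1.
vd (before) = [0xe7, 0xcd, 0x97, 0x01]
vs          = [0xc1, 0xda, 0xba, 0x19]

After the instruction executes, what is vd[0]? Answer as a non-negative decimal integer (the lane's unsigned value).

VLMAX = VLEN×LMUL/SEW = 128×1/2/16 = 4
vl = min(AVL, VLMAX) = min(2, 4) = 2
  i=0: xor(0xe7,0xc1) → 38
  i=1: xor(0xcd,0xda) → 23
  i=2: tail/ones → 65535
  i=3: tail/ones → 65535

vd[0] = 38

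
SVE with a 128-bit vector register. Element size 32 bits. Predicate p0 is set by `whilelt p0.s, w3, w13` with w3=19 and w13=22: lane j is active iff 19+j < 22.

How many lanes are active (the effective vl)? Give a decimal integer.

vl = 3

lane count: 128 div 32 = 4
active while 19+j < 22, i.e. j ∈ [0,3) capped at 4 ⇒ 3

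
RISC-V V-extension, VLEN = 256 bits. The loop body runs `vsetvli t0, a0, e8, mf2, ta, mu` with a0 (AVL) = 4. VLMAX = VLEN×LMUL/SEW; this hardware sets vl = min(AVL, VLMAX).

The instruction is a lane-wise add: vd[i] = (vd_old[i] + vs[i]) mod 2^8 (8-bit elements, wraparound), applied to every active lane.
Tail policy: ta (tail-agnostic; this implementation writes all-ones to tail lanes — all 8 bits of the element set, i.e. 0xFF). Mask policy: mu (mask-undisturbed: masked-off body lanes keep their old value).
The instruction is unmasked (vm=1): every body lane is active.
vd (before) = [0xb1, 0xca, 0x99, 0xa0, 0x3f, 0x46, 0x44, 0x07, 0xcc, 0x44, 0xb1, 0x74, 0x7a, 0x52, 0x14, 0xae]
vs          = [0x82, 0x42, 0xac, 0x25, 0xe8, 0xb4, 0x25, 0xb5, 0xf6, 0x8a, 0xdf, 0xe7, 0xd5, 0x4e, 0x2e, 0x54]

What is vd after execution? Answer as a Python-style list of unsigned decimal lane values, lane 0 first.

vd = [51, 12, 69, 197, 255, 255, 255, 255, 255, 255, 255, 255, 255, 255, 255, 255]

VLMAX = VLEN×LMUL/SEW = 256×1/2/8 = 16
vl ← min(4, 16) = 4
  i=0: add(0xb1,0x82) → 51
  i=1: add(0xca,0x42) → 12
  i=2: add(0x99,0xac) → 69
  i=3: add(0xa0,0x25) → 197
  i=4: tail/ones → 255
  i=5: tail/ones → 255
  i=6: tail/ones → 255
  i=7: tail/ones → 255
  i=8: tail/ones → 255
  i=9: tail/ones → 255
  i=10: tail/ones → 255
  i=11: tail/ones → 255
  i=12: tail/ones → 255
  i=13: tail/ones → 255
  i=14: tail/ones → 255
  i=15: tail/ones → 255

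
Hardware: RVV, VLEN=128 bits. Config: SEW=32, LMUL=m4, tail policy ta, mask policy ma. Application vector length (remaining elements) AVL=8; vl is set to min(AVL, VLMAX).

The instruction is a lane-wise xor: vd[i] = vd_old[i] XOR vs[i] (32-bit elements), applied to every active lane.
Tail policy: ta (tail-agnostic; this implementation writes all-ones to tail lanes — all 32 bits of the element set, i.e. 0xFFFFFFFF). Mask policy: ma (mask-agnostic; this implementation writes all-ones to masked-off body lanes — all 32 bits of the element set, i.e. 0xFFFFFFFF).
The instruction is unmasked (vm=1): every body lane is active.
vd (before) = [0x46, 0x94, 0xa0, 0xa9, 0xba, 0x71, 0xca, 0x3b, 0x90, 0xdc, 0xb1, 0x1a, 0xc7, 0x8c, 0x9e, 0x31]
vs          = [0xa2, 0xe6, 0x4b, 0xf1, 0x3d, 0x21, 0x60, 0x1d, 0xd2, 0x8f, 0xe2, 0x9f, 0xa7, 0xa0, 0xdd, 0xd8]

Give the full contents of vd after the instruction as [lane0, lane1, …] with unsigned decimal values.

VLMAX = VLEN×LMUL/SEW = 128×4/32 = 16
vl ← min(8, 16) = 8
[0] xor(0x46,0xa2) = 0xe4
[1] xor(0x94,0xe6) = 0x72
[2] xor(0xa0,0x4b) = 0xeb
[3] xor(0xa9,0xf1) = 0x58
[4] xor(0xba,0x3d) = 0x87
[5] xor(0x71,0x21) = 0x50
[6] xor(0xca,0x60) = 0xaa
[7] xor(0x3b,0x1d) = 0x26
[8] tail/ones = 0xffffffff
[9] tail/ones = 0xffffffff
[10] tail/ones = 0xffffffff
[11] tail/ones = 0xffffffff
[12] tail/ones = 0xffffffff
[13] tail/ones = 0xffffffff
[14] tail/ones = 0xffffffff
[15] tail/ones = 0xffffffff

vd = [228, 114, 235, 88, 135, 80, 170, 38, 4294967295, 4294967295, 4294967295, 4294967295, 4294967295, 4294967295, 4294967295, 4294967295]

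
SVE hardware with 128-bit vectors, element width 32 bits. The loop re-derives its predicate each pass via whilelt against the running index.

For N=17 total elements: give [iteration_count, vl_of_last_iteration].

[iterations, last_vl] = [5, 1]

128-bit reg / 32-bit elem → 4 lanes
17 elements at 4/iter → 5 passes, remainder 1 on the last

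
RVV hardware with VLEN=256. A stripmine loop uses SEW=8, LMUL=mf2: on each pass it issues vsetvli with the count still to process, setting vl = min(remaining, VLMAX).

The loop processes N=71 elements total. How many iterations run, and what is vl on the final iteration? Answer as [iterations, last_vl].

lanes per group: 256·1/2/8 = 16
71 elements at 16/iter → 5 passes, remainder 7 on the last

[iterations, last_vl] = [5, 7]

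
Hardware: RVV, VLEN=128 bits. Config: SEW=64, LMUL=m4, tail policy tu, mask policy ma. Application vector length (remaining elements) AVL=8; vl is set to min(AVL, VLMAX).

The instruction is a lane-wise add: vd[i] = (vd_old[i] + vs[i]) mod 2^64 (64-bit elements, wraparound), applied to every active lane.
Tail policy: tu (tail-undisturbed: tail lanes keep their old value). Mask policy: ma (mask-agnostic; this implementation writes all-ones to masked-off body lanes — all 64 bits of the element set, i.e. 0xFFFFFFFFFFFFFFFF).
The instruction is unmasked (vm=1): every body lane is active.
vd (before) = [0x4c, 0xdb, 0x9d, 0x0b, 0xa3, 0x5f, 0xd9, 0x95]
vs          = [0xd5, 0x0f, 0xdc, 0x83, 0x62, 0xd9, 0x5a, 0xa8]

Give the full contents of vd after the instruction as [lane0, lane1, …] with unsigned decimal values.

vd = [289, 234, 377, 142, 261, 312, 307, 317]

VLMAX = VLEN×LMUL/SEW = 128×4/64 = 8
vl ← min(8, 8) = 8
  i=0: add(0x4c,0xd5) → 289
  i=1: add(0xdb,0x0f) → 234
  i=2: add(0x9d,0xdc) → 377
  i=3: add(0x0b,0x83) → 142
  i=4: add(0xa3,0x62) → 261
  i=5: add(0x5f,0xd9) → 312
  i=6: add(0xd9,0x5a) → 307
  i=7: add(0x95,0xa8) → 317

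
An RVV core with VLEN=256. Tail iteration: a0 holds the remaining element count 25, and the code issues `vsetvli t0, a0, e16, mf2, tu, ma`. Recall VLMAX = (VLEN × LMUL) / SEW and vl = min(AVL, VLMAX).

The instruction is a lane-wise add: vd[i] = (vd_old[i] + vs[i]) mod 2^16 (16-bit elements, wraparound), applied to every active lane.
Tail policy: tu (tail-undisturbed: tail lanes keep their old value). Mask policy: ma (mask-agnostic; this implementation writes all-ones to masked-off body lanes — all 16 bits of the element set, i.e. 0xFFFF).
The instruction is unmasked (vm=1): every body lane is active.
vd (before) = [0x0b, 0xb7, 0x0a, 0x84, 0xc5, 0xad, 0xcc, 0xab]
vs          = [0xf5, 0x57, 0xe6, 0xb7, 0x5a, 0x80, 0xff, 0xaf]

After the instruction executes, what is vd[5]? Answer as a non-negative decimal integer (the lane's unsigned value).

vd[5] = 301

VLMAX = VLEN×LMUL/SEW = 256×1/2/16 = 8
vl ← min(25, 8) = 8
vd[0] add(0x0b,0xf5) -> 0x100
vd[1] add(0xb7,0x57) -> 0x10e
vd[2] add(0x0a,0xe6) -> 0xf0
vd[3] add(0x84,0xb7) -> 0x13b
vd[4] add(0xc5,0x5a) -> 0x11f
vd[5] add(0xad,0x80) -> 0x12d
vd[6] add(0xcc,0xff) -> 0x1cb
vd[7] add(0xab,0xaf) -> 0x15a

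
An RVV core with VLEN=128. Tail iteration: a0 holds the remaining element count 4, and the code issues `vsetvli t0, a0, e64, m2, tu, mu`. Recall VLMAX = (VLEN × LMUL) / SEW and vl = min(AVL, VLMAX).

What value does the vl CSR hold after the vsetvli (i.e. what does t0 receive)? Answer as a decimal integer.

lanes per group: 128·2/64 = 4
vl = min(AVL, VLMAX) = min(4, 4) = 4

vl = 4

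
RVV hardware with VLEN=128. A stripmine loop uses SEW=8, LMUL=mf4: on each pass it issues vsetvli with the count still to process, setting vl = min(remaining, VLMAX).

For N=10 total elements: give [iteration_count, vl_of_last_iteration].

[iterations, last_vl] = [3, 2]

VLMAX = (128 × 1/4) / 8 = 4 lanes
iterations = ceil(10/4) = 3; final-pass vl = 2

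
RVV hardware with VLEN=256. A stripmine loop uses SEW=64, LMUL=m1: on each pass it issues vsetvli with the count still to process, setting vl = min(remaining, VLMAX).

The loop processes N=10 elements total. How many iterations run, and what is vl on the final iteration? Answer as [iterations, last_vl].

[iterations, last_vl] = [3, 2]

VLMAX = (256 × 1) / 64 = 4 lanes
N=10: ⌈10/4⌉ = 3 iters; last vl = 10 − 2×4 = 2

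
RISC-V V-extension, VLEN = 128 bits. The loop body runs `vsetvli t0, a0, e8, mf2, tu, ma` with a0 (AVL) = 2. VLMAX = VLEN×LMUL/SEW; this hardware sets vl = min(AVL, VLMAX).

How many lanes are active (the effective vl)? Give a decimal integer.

vl = 2

VLMAX = VLEN×LMUL/SEW = 128×1/2/8 = 8
vl = min(AVL, VLMAX) = min(2, 8) = 2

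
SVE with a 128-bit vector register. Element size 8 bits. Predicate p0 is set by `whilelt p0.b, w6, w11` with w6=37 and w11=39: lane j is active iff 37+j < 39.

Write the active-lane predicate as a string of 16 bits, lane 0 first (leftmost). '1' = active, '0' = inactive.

register lanes = 128/8 = 16
active while 37+j < 39, i.e. j ∈ [0,2) capped at 16 ⇒ 2
bits (lane 0 leftmost): 1100000000000000

predicate = 1100000000000000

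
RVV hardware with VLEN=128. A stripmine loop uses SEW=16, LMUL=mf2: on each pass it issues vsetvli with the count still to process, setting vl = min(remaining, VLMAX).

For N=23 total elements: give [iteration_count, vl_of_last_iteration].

[iterations, last_vl] = [6, 3]

VLMAX = (128 × 1/2) / 16 = 4 lanes
N=23: ⌈23/4⌉ = 6 iters; last vl = 23 − 5×4 = 3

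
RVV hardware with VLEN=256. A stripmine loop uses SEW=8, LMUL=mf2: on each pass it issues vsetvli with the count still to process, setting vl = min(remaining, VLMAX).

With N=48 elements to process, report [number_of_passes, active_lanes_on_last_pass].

[iterations, last_vl] = [3, 16]

VLMAX = (256 × 1/2) / 8 = 16 lanes
iterations = ceil(48/16) = 3; final-pass vl = 16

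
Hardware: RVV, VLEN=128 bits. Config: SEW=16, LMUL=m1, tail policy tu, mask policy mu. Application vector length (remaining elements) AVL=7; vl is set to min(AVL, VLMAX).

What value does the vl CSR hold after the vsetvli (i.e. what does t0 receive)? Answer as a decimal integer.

VLMAX = VLEN×LMUL/SEW = 128×1/16 = 8
vl = min(AVL, VLMAX) = min(7, 8) = 7

vl = 7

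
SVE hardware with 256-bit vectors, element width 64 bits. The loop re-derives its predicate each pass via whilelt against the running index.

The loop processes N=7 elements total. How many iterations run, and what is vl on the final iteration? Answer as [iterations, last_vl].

[iterations, last_vl] = [2, 3]

register lanes = 256/64 = 4
N=7: ⌈7/4⌉ = 2 iters; last vl = 7 − 1×4 = 3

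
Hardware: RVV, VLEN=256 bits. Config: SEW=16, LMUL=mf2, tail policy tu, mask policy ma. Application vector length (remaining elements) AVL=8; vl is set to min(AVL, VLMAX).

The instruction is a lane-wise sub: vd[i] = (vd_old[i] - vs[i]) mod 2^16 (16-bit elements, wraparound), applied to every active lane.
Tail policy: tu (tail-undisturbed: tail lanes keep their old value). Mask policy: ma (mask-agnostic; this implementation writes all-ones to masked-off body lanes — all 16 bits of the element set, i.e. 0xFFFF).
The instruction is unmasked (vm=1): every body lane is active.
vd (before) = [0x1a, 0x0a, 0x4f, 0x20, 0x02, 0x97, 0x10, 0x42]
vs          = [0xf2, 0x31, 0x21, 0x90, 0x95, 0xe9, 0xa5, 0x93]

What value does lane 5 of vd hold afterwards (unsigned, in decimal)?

vd[5] = 65454

VLMAX = VLEN×LMUL/SEW = 256×1/2/16 = 8
vl = min(AVL, VLMAX) = min(8, 8) = 8
lane  0: sub(0x1a,0xf2) ⇒ 0xff28
lane  1: sub(0x0a,0x31) ⇒ 0xffd9
lane  2: sub(0x4f,0x21) ⇒ 0x2e
lane  3: sub(0x20,0x90) ⇒ 0xff90
lane  4: sub(0x02,0x95) ⇒ 0xff6d
lane  5: sub(0x97,0xe9) ⇒ 0xffae
lane  6: sub(0x10,0xa5) ⇒ 0xff6b
lane  7: sub(0x42,0x93) ⇒ 0xffaf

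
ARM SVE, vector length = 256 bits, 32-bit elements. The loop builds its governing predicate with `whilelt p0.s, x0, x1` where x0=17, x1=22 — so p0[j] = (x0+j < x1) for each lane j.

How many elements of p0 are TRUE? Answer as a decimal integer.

vl = 5

256-bit reg / 32-bit elem → 8 lanes
active while 17+j < 22, i.e. j ∈ [0,5) capped at 8 ⇒ 5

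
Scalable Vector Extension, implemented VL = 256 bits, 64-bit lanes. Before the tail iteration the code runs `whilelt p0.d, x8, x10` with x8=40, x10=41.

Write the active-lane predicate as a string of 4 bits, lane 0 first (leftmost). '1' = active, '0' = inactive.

predicate = 1000

lane count: 256 div 64 = 4
p0[j] = (40+j < 41); true for j=0..0 → 1 lanes set
bits (lane 0 leftmost): 1000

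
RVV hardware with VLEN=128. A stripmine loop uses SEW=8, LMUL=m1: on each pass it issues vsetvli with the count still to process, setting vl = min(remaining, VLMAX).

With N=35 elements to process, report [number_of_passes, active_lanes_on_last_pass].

VLMAX = (128 × 1) / 8 = 16 lanes
N=35: ⌈35/16⌉ = 3 iters; last vl = 35 − 2×16 = 3

[iterations, last_vl] = [3, 3]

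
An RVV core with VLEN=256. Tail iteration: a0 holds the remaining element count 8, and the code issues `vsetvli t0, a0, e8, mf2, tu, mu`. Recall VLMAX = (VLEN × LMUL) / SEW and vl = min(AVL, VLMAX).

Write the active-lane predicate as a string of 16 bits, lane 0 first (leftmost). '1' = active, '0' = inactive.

VLMAX = (256 × 1/2) / 8 = 16 lanes
AVL=8 ≤ VLMAX=16, so vl = 8
bits (lane 0 leftmost): 1111111100000000

predicate = 1111111100000000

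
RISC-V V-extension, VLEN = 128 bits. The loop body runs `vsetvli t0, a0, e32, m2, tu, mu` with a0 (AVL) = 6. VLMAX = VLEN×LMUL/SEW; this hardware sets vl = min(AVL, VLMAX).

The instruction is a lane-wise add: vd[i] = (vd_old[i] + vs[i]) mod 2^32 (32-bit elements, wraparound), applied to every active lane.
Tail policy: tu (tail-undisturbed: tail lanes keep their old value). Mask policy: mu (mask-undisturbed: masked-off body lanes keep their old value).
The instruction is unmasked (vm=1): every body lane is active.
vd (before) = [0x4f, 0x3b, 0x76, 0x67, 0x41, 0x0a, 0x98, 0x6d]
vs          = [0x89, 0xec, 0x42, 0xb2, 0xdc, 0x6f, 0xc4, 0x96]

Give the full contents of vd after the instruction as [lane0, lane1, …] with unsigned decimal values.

vd = [216, 295, 184, 281, 285, 121, 152, 109]

lanes per group: 128·2/32 = 8
vl = min(AVL, VLMAX) = min(6, 8) = 6
  i=0: add(0x4f,0x89) → 216
  i=1: add(0x3b,0xec) → 295
  i=2: add(0x76,0x42) → 184
  i=3: add(0x67,0xb2) → 281
  i=4: add(0x41,0xdc) → 285
  i=5: add(0x0a,0x6f) → 121
  i=6: tail/keep → 152
  i=7: tail/keep → 109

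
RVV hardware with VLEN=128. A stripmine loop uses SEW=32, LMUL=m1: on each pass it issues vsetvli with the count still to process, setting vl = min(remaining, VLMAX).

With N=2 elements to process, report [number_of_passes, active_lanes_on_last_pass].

VLMAX = VLEN×LMUL/SEW = 128×1/32 = 4
N=2: ⌈2/4⌉ = 1 iters; last vl = 2 − 0×4 = 2

[iterations, last_vl] = [1, 2]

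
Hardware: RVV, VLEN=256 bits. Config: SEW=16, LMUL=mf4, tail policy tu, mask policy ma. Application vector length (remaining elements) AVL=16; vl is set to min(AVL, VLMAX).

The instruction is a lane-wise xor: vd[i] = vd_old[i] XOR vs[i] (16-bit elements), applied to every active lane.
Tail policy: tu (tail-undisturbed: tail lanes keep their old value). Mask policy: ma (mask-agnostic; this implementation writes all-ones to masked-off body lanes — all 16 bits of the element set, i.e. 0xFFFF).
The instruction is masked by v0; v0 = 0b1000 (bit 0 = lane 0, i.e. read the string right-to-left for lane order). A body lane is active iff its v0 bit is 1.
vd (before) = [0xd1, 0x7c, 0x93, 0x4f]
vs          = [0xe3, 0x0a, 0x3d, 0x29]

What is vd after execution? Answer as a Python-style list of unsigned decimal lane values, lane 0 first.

vd = [65535, 65535, 65535, 102]

VLMAX = (256 × 1/4) / 16 = 4 lanes
AVL=16 > VLMAX=4, so vl = 4
  i=0: mask-off/ones → 65535
  i=1: mask-off/ones → 65535
  i=2: mask-off/ones → 65535
  i=3: xor(0x4f,0x29) → 102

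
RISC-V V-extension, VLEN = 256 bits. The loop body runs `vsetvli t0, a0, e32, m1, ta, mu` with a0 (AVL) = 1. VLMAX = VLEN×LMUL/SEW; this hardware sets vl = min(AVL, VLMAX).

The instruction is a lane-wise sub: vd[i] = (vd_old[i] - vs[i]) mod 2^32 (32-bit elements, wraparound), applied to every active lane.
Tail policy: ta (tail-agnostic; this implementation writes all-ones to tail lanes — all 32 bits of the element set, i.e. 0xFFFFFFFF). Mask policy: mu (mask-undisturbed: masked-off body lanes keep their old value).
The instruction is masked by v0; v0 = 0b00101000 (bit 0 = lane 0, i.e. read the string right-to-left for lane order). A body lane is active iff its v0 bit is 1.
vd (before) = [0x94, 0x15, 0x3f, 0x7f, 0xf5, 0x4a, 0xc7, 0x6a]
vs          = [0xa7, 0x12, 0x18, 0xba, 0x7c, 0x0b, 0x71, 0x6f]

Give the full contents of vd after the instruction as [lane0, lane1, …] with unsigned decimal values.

vd = [148, 4294967295, 4294967295, 4294967295, 4294967295, 4294967295, 4294967295, 4294967295]

lanes per group: 256·1/32 = 8
vl = min(AVL, VLMAX) = min(1, 8) = 1
[0] mask-off/keep = 0x94
[1] tail/ones = 0xffffffff
[2] tail/ones = 0xffffffff
[3] tail/ones = 0xffffffff
[4] tail/ones = 0xffffffff
[5] tail/ones = 0xffffffff
[6] tail/ones = 0xffffffff
[7] tail/ones = 0xffffffff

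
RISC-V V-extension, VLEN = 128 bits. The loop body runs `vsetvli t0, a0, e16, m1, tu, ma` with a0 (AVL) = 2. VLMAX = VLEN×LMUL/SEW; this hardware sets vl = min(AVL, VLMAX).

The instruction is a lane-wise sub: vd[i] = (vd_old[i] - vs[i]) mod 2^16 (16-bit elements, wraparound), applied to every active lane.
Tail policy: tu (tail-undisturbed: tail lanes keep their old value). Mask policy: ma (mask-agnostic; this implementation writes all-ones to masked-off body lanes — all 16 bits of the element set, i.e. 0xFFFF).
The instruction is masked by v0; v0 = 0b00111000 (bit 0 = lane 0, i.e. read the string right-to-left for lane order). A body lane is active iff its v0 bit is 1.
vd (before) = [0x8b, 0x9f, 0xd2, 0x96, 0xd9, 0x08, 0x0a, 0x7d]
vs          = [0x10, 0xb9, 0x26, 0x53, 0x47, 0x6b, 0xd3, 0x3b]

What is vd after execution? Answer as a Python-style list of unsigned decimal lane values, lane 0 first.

lanes per group: 128·1/16 = 8
vl ← min(2, 8) = 2
lane  0: mask-off/ones ⇒ 0xffff
lane  1: mask-off/ones ⇒ 0xffff
lane  2: tail/keep ⇒ 0xd2
lane  3: tail/keep ⇒ 0x96
lane  4: tail/keep ⇒ 0xd9
lane  5: tail/keep ⇒ 0x08
lane  6: tail/keep ⇒ 0x0a
lane  7: tail/keep ⇒ 0x7d

vd = [65535, 65535, 210, 150, 217, 8, 10, 125]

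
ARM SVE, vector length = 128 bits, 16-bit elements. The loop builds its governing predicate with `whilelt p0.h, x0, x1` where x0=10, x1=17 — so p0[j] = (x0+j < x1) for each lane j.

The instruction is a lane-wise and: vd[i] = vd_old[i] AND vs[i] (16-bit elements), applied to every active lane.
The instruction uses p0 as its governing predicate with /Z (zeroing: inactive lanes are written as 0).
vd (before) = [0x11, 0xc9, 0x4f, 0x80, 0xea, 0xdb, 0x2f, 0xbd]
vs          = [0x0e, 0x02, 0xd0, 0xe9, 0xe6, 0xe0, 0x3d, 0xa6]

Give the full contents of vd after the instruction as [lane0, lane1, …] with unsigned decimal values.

vd = [0, 0, 64, 128, 226, 192, 45, 0]

register lanes = 128/16 = 8
active while 10+j < 17, i.e. j ∈ [0,7) capped at 8 ⇒ 7
  i=0: and(0x11,0x0e) → 0
  i=1: and(0xc9,0x02) → 0
  i=2: and(0x4f,0xd0) → 64
  i=3: and(0x80,0xe9) → 128
  i=4: and(0xea,0xe6) → 226
  i=5: and(0xdb,0xe0) → 192
  i=6: and(0x2f,0x3d) → 45
  i=7: tail/zero → 0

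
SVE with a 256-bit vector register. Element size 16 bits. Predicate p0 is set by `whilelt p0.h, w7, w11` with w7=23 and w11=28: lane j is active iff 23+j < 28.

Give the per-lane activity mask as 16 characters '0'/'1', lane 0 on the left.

predicate = 1111100000000000

256-bit reg / 16-bit elem → 16 lanes
active while 23+j < 28, i.e. j ∈ [0,5) capped at 16 ⇒ 5
bits (lane 0 leftmost): 1111100000000000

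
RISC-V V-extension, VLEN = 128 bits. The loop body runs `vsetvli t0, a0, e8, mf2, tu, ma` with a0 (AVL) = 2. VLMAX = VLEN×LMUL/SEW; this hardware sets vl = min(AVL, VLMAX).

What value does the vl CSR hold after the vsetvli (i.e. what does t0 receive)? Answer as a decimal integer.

lanes per group: 128·1/2/8 = 8
AVL=2 ≤ VLMAX=8, so vl = 2

vl = 2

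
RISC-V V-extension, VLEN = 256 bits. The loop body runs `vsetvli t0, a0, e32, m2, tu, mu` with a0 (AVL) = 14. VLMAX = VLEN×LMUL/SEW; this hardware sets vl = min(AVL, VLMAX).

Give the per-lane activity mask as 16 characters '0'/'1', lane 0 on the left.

predicate = 1111111111111100

VLMAX = VLEN×LMUL/SEW = 256×2/32 = 16
vl ← min(14, 16) = 14
bits (lane 0 leftmost): 1111111111111100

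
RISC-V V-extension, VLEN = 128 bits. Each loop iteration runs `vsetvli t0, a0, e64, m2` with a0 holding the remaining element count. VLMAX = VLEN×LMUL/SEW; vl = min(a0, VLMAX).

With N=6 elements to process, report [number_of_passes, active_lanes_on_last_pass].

VLMAX = VLEN×LMUL/SEW = 128×2/64 = 4
6 elements at 4/iter → 2 passes, remainder 2 on the last

[iterations, last_vl] = [2, 2]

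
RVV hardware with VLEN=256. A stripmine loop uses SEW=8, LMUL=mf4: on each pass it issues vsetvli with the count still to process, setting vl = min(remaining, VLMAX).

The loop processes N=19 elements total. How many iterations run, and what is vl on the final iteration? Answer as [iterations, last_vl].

VLMAX = (256 × 1/4) / 8 = 8 lanes
iterations = ceil(19/8) = 3; final-pass vl = 3

[iterations, last_vl] = [3, 3]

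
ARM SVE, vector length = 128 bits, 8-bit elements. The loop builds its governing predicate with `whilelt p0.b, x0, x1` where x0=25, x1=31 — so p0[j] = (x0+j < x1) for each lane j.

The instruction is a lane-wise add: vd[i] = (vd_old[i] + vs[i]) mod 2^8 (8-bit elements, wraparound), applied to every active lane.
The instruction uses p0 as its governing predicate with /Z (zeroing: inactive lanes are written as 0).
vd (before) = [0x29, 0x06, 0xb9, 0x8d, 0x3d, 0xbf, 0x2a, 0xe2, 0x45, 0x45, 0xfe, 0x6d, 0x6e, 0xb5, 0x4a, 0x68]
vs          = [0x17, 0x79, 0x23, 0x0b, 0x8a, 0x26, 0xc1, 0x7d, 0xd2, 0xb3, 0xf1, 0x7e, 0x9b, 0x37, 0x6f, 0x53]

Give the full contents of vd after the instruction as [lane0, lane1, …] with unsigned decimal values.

lane count: 128 div 8 = 16
active while 25+j < 31, i.e. j ∈ [0,6) capped at 16 ⇒ 6
[0] add(0x29,0x17) = 0x40
[1] add(0x06,0x79) = 0x7f
[2] add(0xb9,0x23) = 0xdc
[3] add(0x8d,0x0b) = 0x98
[4] add(0x3d,0x8a) = 0xc7
[5] add(0xbf,0x26) = 0xe5
[6] tail/zero = 0x00
[7] tail/zero = 0x00
[8] tail/zero = 0x00
[9] tail/zero = 0x00
[10] tail/zero = 0x00
[11] tail/zero = 0x00
[12] tail/zero = 0x00
[13] tail/zero = 0x00
[14] tail/zero = 0x00
[15] tail/zero = 0x00

vd = [64, 127, 220, 152, 199, 229, 0, 0, 0, 0, 0, 0, 0, 0, 0, 0]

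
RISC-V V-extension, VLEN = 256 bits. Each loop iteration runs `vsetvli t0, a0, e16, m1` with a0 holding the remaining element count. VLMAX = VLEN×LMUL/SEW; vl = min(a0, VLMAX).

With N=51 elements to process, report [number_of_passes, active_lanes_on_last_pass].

VLMAX = (256 × 1) / 16 = 16 lanes
iterations = ceil(51/16) = 4; final-pass vl = 3

[iterations, last_vl] = [4, 3]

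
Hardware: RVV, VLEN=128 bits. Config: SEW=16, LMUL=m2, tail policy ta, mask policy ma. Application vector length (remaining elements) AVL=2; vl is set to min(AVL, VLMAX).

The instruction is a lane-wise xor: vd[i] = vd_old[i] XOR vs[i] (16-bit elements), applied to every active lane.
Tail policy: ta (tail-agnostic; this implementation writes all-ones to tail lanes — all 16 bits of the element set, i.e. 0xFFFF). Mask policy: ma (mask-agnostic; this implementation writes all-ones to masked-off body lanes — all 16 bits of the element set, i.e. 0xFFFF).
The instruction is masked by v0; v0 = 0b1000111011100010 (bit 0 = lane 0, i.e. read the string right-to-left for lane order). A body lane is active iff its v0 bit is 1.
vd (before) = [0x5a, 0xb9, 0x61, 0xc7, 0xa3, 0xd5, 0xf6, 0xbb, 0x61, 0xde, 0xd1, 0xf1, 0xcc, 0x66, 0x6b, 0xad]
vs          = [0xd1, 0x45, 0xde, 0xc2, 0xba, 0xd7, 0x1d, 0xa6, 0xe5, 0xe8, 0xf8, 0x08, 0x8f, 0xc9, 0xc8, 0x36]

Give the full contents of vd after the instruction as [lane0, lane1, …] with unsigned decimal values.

vd = [65535, 252, 65535, 65535, 65535, 65535, 65535, 65535, 65535, 65535, 65535, 65535, 65535, 65535, 65535, 65535]

VLMAX = (128 × 2) / 16 = 16 lanes
vl ← min(2, 16) = 2
[0] mask-off/ones = 0xffff
[1] xor(0xb9,0x45) = 0xfc
[2] tail/ones = 0xffff
[3] tail/ones = 0xffff
[4] tail/ones = 0xffff
[5] tail/ones = 0xffff
[6] tail/ones = 0xffff
[7] tail/ones = 0xffff
[8] tail/ones = 0xffff
[9] tail/ones = 0xffff
[10] tail/ones = 0xffff
[11] tail/ones = 0xffff
[12] tail/ones = 0xffff
[13] tail/ones = 0xffff
[14] tail/ones = 0xffff
[15] tail/ones = 0xffff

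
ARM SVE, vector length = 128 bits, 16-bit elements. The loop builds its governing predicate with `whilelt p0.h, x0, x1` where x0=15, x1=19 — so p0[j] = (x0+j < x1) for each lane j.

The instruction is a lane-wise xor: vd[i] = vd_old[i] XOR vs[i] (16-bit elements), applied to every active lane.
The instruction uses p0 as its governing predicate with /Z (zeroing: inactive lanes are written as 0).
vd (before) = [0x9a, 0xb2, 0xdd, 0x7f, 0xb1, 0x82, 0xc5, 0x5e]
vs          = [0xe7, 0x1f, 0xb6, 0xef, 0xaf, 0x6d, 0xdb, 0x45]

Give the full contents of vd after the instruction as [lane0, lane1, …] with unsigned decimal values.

register lanes = 128/16 = 8
p0[j] = (15+j < 19); true for j=0..3 → 4 lanes set
  i=0: xor(0x9a,0xe7) → 125
  i=1: xor(0xb2,0x1f) → 173
  i=2: xor(0xdd,0xb6) → 107
  i=3: xor(0x7f,0xef) → 144
  i=4: tail/zero → 0
  i=5: tail/zero → 0
  i=6: tail/zero → 0
  i=7: tail/zero → 0

vd = [125, 173, 107, 144, 0, 0, 0, 0]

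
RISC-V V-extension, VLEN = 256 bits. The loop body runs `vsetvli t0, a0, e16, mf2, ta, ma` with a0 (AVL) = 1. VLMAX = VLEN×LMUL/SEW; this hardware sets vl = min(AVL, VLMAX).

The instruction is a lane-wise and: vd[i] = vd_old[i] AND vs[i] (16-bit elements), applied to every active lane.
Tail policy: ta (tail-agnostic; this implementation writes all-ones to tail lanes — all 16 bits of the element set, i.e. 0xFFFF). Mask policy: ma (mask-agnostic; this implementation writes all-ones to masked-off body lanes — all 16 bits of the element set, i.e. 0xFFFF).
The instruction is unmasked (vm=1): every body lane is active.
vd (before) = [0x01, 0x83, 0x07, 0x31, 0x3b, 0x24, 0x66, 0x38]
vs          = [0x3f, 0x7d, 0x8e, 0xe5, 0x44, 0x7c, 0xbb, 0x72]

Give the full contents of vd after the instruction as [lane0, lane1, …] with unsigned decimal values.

lanes per group: 256·1/2/16 = 8
vl = min(AVL, VLMAX) = min(1, 8) = 1
  i=0: and(0x01,0x3f) → 1
  i=1: tail/ones → 65535
  i=2: tail/ones → 65535
  i=3: tail/ones → 65535
  i=4: tail/ones → 65535
  i=5: tail/ones → 65535
  i=6: tail/ones → 65535
  i=7: tail/ones → 65535

vd = [1, 65535, 65535, 65535, 65535, 65535, 65535, 65535]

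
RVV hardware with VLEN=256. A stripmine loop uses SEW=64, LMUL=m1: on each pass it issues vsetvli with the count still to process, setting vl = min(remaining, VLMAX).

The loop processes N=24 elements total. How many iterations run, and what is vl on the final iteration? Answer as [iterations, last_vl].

VLMAX = (256 × 1) / 64 = 4 lanes
24 elements at 4/iter → 6 passes, remainder 4 on the last

[iterations, last_vl] = [6, 4]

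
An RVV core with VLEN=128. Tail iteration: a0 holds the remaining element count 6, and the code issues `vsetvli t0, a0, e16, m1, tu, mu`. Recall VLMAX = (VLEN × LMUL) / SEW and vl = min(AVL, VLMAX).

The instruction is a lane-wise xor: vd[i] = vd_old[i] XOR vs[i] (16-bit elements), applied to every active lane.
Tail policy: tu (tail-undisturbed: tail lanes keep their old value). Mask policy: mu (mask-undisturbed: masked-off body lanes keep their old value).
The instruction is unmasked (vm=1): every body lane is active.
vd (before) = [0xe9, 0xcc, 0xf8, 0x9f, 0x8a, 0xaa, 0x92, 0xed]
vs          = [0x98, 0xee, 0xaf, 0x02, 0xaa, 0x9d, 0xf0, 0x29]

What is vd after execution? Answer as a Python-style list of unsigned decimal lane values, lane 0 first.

VLMAX = (128 × 1) / 16 = 8 lanes
vl ← min(6, 8) = 6
vd[0] xor(0xe9,0x98) -> 0x71
vd[1] xor(0xcc,0xee) -> 0x22
vd[2] xor(0xf8,0xaf) -> 0x57
vd[3] xor(0x9f,0x02) -> 0x9d
vd[4] xor(0x8a,0xaa) -> 0x20
vd[5] xor(0xaa,0x9d) -> 0x37
vd[6] tail/keep -> 0x92
vd[7] tail/keep -> 0xed

vd = [113, 34, 87, 157, 32, 55, 146, 237]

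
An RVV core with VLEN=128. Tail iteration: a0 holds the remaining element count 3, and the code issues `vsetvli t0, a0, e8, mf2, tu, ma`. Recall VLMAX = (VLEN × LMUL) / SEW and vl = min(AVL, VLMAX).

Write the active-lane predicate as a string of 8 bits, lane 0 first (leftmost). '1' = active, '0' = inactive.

predicate = 11100000

VLMAX = (128 × 1/2) / 8 = 8 lanes
AVL=3 ≤ VLMAX=8, so vl = 3
bits (lane 0 leftmost): 11100000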